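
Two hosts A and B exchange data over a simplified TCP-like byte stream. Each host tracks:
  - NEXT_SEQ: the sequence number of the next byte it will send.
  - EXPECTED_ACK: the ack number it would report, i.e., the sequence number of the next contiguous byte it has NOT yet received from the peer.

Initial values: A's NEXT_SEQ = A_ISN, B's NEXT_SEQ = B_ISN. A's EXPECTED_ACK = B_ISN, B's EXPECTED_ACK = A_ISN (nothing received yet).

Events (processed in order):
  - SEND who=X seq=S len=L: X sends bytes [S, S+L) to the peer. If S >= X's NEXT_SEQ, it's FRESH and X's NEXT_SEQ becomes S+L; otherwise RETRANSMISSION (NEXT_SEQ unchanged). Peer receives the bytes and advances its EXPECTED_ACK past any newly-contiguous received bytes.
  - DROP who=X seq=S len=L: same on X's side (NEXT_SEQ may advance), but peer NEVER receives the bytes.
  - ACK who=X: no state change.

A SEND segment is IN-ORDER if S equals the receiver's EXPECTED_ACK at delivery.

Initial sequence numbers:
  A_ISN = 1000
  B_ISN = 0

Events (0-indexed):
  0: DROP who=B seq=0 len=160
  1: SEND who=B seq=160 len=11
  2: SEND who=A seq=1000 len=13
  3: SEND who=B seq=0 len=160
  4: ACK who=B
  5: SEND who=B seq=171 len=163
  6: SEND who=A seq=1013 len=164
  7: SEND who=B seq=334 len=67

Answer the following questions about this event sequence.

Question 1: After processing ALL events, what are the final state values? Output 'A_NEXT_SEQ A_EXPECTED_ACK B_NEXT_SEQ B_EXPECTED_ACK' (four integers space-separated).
After event 0: A_seq=1000 A_ack=0 B_seq=160 B_ack=1000
After event 1: A_seq=1000 A_ack=0 B_seq=171 B_ack=1000
After event 2: A_seq=1013 A_ack=0 B_seq=171 B_ack=1013
After event 3: A_seq=1013 A_ack=171 B_seq=171 B_ack=1013
After event 4: A_seq=1013 A_ack=171 B_seq=171 B_ack=1013
After event 5: A_seq=1013 A_ack=334 B_seq=334 B_ack=1013
After event 6: A_seq=1177 A_ack=334 B_seq=334 B_ack=1177
After event 7: A_seq=1177 A_ack=401 B_seq=401 B_ack=1177

Answer: 1177 401 401 1177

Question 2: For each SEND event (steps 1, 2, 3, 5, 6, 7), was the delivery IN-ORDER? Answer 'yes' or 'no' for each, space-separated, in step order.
Answer: no yes yes yes yes yes

Derivation:
Step 1: SEND seq=160 -> out-of-order
Step 2: SEND seq=1000 -> in-order
Step 3: SEND seq=0 -> in-order
Step 5: SEND seq=171 -> in-order
Step 6: SEND seq=1013 -> in-order
Step 7: SEND seq=334 -> in-order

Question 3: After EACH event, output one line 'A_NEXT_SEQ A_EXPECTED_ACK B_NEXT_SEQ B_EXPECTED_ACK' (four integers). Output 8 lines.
1000 0 160 1000
1000 0 171 1000
1013 0 171 1013
1013 171 171 1013
1013 171 171 1013
1013 334 334 1013
1177 334 334 1177
1177 401 401 1177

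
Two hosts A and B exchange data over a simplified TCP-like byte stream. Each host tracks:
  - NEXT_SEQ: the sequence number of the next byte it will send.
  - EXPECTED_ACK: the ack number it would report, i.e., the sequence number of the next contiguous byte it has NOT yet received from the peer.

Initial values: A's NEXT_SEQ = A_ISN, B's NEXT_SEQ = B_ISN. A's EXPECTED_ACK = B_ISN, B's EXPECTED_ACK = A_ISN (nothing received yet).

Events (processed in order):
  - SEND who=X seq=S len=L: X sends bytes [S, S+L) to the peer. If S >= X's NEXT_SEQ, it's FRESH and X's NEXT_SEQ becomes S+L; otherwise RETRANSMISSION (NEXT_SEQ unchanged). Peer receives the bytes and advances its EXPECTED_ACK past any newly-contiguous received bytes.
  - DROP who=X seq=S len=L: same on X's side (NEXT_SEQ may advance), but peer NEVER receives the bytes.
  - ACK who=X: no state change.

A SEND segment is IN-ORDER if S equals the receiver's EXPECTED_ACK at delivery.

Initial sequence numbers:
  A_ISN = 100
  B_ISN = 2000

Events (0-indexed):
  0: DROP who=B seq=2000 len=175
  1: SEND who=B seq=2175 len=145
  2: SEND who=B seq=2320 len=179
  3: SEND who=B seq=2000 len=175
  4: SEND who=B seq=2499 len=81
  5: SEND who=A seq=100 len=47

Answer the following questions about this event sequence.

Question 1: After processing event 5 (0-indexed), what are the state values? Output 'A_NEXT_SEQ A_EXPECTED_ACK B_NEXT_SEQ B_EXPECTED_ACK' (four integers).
After event 0: A_seq=100 A_ack=2000 B_seq=2175 B_ack=100
After event 1: A_seq=100 A_ack=2000 B_seq=2320 B_ack=100
After event 2: A_seq=100 A_ack=2000 B_seq=2499 B_ack=100
After event 3: A_seq=100 A_ack=2499 B_seq=2499 B_ack=100
After event 4: A_seq=100 A_ack=2580 B_seq=2580 B_ack=100
After event 5: A_seq=147 A_ack=2580 B_seq=2580 B_ack=147

147 2580 2580 147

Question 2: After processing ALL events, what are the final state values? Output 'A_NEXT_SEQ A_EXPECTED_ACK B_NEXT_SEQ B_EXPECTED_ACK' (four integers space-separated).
Answer: 147 2580 2580 147

Derivation:
After event 0: A_seq=100 A_ack=2000 B_seq=2175 B_ack=100
After event 1: A_seq=100 A_ack=2000 B_seq=2320 B_ack=100
After event 2: A_seq=100 A_ack=2000 B_seq=2499 B_ack=100
After event 3: A_seq=100 A_ack=2499 B_seq=2499 B_ack=100
After event 4: A_seq=100 A_ack=2580 B_seq=2580 B_ack=100
After event 5: A_seq=147 A_ack=2580 B_seq=2580 B_ack=147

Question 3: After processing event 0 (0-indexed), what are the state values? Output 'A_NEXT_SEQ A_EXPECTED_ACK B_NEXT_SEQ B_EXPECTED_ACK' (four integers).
After event 0: A_seq=100 A_ack=2000 B_seq=2175 B_ack=100

100 2000 2175 100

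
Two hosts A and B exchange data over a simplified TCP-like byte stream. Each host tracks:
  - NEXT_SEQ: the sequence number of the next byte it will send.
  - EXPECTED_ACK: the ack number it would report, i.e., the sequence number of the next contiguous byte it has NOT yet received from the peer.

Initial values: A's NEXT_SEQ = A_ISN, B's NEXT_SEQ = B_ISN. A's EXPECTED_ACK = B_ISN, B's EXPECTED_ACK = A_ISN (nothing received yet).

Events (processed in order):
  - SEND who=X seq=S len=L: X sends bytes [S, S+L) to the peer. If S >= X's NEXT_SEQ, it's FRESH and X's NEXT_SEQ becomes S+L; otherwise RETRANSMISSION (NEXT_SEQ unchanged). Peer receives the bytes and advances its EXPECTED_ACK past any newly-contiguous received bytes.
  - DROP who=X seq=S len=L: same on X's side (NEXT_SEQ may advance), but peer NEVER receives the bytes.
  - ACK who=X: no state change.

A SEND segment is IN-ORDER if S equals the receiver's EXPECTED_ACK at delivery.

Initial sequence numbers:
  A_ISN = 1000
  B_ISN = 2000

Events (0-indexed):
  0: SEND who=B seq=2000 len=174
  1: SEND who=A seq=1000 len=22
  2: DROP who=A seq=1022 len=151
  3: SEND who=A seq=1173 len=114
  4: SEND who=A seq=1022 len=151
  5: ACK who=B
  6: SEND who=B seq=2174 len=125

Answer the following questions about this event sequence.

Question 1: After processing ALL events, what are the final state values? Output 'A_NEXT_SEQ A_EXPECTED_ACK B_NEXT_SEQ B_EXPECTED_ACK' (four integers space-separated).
After event 0: A_seq=1000 A_ack=2174 B_seq=2174 B_ack=1000
After event 1: A_seq=1022 A_ack=2174 B_seq=2174 B_ack=1022
After event 2: A_seq=1173 A_ack=2174 B_seq=2174 B_ack=1022
After event 3: A_seq=1287 A_ack=2174 B_seq=2174 B_ack=1022
After event 4: A_seq=1287 A_ack=2174 B_seq=2174 B_ack=1287
After event 5: A_seq=1287 A_ack=2174 B_seq=2174 B_ack=1287
After event 6: A_seq=1287 A_ack=2299 B_seq=2299 B_ack=1287

Answer: 1287 2299 2299 1287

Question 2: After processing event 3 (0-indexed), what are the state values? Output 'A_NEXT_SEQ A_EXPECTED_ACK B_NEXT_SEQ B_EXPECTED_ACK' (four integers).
After event 0: A_seq=1000 A_ack=2174 B_seq=2174 B_ack=1000
After event 1: A_seq=1022 A_ack=2174 B_seq=2174 B_ack=1022
After event 2: A_seq=1173 A_ack=2174 B_seq=2174 B_ack=1022
After event 3: A_seq=1287 A_ack=2174 B_seq=2174 B_ack=1022

1287 2174 2174 1022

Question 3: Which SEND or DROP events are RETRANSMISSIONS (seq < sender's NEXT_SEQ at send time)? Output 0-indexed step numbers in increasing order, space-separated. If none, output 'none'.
Step 0: SEND seq=2000 -> fresh
Step 1: SEND seq=1000 -> fresh
Step 2: DROP seq=1022 -> fresh
Step 3: SEND seq=1173 -> fresh
Step 4: SEND seq=1022 -> retransmit
Step 6: SEND seq=2174 -> fresh

Answer: 4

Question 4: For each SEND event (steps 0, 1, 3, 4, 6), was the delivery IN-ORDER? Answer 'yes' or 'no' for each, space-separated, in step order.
Step 0: SEND seq=2000 -> in-order
Step 1: SEND seq=1000 -> in-order
Step 3: SEND seq=1173 -> out-of-order
Step 4: SEND seq=1022 -> in-order
Step 6: SEND seq=2174 -> in-order

Answer: yes yes no yes yes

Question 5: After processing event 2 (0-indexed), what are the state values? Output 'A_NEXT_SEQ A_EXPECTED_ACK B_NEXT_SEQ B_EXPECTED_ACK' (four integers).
After event 0: A_seq=1000 A_ack=2174 B_seq=2174 B_ack=1000
After event 1: A_seq=1022 A_ack=2174 B_seq=2174 B_ack=1022
After event 2: A_seq=1173 A_ack=2174 B_seq=2174 B_ack=1022

1173 2174 2174 1022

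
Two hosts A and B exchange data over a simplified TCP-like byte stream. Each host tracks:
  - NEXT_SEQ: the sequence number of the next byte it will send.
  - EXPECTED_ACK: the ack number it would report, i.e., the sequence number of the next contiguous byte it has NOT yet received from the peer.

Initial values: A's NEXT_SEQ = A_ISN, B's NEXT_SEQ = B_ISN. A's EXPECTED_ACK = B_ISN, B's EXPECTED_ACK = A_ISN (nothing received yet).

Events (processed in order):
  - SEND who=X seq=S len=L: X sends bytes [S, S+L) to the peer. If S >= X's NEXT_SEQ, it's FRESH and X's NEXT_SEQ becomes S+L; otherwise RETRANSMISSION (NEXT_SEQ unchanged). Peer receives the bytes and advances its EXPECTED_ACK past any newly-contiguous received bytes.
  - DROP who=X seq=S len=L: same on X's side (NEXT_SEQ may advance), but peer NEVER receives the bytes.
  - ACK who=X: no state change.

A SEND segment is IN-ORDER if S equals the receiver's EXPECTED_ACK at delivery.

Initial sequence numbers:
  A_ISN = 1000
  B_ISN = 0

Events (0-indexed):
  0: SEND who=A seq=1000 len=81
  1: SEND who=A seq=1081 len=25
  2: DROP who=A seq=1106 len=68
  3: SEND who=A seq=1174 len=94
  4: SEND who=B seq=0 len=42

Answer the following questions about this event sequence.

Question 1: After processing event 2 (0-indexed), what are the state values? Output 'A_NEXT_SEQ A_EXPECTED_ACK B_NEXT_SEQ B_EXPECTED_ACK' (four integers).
After event 0: A_seq=1081 A_ack=0 B_seq=0 B_ack=1081
After event 1: A_seq=1106 A_ack=0 B_seq=0 B_ack=1106
After event 2: A_seq=1174 A_ack=0 B_seq=0 B_ack=1106

1174 0 0 1106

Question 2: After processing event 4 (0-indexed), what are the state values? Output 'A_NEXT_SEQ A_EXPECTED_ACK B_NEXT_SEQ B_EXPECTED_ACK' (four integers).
After event 0: A_seq=1081 A_ack=0 B_seq=0 B_ack=1081
After event 1: A_seq=1106 A_ack=0 B_seq=0 B_ack=1106
After event 2: A_seq=1174 A_ack=0 B_seq=0 B_ack=1106
After event 3: A_seq=1268 A_ack=0 B_seq=0 B_ack=1106
After event 4: A_seq=1268 A_ack=42 B_seq=42 B_ack=1106

1268 42 42 1106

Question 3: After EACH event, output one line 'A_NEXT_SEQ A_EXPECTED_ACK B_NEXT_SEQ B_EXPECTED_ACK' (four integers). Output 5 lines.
1081 0 0 1081
1106 0 0 1106
1174 0 0 1106
1268 0 0 1106
1268 42 42 1106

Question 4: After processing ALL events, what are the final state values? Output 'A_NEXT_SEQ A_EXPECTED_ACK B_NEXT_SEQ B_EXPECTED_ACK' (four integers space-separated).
After event 0: A_seq=1081 A_ack=0 B_seq=0 B_ack=1081
After event 1: A_seq=1106 A_ack=0 B_seq=0 B_ack=1106
After event 2: A_seq=1174 A_ack=0 B_seq=0 B_ack=1106
After event 3: A_seq=1268 A_ack=0 B_seq=0 B_ack=1106
After event 4: A_seq=1268 A_ack=42 B_seq=42 B_ack=1106

Answer: 1268 42 42 1106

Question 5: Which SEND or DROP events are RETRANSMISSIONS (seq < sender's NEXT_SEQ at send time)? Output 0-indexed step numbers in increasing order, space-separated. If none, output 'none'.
Step 0: SEND seq=1000 -> fresh
Step 1: SEND seq=1081 -> fresh
Step 2: DROP seq=1106 -> fresh
Step 3: SEND seq=1174 -> fresh
Step 4: SEND seq=0 -> fresh

Answer: none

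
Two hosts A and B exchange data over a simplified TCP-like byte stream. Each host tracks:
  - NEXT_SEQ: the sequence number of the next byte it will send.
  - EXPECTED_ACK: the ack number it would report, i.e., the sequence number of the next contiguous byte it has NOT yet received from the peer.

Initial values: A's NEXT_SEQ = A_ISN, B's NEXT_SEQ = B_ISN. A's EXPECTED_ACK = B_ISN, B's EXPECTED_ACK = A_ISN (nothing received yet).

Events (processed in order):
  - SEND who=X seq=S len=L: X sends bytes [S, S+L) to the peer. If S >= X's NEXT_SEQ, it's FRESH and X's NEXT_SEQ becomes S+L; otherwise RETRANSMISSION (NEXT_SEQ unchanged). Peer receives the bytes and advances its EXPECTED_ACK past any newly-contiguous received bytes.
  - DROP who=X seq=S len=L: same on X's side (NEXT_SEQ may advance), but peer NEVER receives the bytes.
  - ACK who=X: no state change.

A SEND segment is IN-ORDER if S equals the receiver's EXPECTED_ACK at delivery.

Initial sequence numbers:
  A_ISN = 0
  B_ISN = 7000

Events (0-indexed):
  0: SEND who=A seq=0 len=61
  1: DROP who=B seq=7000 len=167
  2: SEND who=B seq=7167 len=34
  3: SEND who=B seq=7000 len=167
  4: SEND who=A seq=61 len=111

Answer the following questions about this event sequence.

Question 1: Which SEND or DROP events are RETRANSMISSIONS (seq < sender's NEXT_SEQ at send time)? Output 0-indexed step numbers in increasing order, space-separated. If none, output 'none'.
Step 0: SEND seq=0 -> fresh
Step 1: DROP seq=7000 -> fresh
Step 2: SEND seq=7167 -> fresh
Step 3: SEND seq=7000 -> retransmit
Step 4: SEND seq=61 -> fresh

Answer: 3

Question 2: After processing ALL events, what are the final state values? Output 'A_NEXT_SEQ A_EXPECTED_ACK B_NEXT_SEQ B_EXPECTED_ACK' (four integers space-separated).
After event 0: A_seq=61 A_ack=7000 B_seq=7000 B_ack=61
After event 1: A_seq=61 A_ack=7000 B_seq=7167 B_ack=61
After event 2: A_seq=61 A_ack=7000 B_seq=7201 B_ack=61
After event 3: A_seq=61 A_ack=7201 B_seq=7201 B_ack=61
After event 4: A_seq=172 A_ack=7201 B_seq=7201 B_ack=172

Answer: 172 7201 7201 172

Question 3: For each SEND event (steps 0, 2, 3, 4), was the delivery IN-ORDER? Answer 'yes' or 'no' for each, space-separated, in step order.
Answer: yes no yes yes

Derivation:
Step 0: SEND seq=0 -> in-order
Step 2: SEND seq=7167 -> out-of-order
Step 3: SEND seq=7000 -> in-order
Step 4: SEND seq=61 -> in-order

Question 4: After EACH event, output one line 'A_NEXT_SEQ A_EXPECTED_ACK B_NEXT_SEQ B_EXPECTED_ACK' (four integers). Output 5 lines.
61 7000 7000 61
61 7000 7167 61
61 7000 7201 61
61 7201 7201 61
172 7201 7201 172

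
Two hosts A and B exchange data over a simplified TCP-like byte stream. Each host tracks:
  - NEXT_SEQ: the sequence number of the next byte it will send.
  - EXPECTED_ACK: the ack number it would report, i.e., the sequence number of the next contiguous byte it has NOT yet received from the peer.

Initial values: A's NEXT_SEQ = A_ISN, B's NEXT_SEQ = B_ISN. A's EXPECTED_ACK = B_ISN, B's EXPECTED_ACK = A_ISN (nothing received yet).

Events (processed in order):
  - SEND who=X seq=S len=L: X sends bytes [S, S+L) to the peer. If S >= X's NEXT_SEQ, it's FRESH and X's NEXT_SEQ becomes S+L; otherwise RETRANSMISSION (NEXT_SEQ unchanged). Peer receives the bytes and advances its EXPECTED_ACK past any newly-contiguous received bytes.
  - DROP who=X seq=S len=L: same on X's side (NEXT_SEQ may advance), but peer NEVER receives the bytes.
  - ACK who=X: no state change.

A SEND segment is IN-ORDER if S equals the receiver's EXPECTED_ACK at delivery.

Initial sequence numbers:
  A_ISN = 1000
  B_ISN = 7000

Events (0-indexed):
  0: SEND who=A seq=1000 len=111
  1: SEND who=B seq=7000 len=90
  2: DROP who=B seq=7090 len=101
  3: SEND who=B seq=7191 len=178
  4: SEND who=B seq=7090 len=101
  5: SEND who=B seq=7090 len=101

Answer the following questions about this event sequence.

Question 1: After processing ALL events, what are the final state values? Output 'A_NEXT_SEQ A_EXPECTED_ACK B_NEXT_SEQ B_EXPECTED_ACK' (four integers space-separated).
Answer: 1111 7369 7369 1111

Derivation:
After event 0: A_seq=1111 A_ack=7000 B_seq=7000 B_ack=1111
After event 1: A_seq=1111 A_ack=7090 B_seq=7090 B_ack=1111
After event 2: A_seq=1111 A_ack=7090 B_seq=7191 B_ack=1111
After event 3: A_seq=1111 A_ack=7090 B_seq=7369 B_ack=1111
After event 4: A_seq=1111 A_ack=7369 B_seq=7369 B_ack=1111
After event 5: A_seq=1111 A_ack=7369 B_seq=7369 B_ack=1111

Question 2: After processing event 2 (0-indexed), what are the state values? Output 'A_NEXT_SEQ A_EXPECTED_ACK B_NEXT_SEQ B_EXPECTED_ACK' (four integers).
After event 0: A_seq=1111 A_ack=7000 B_seq=7000 B_ack=1111
After event 1: A_seq=1111 A_ack=7090 B_seq=7090 B_ack=1111
After event 2: A_seq=1111 A_ack=7090 B_seq=7191 B_ack=1111

1111 7090 7191 1111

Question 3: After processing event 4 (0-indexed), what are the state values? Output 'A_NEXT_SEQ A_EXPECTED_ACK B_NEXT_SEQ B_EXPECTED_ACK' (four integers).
After event 0: A_seq=1111 A_ack=7000 B_seq=7000 B_ack=1111
After event 1: A_seq=1111 A_ack=7090 B_seq=7090 B_ack=1111
After event 2: A_seq=1111 A_ack=7090 B_seq=7191 B_ack=1111
After event 3: A_seq=1111 A_ack=7090 B_seq=7369 B_ack=1111
After event 4: A_seq=1111 A_ack=7369 B_seq=7369 B_ack=1111

1111 7369 7369 1111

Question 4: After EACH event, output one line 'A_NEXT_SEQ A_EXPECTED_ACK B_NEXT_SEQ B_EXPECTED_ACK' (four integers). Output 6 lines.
1111 7000 7000 1111
1111 7090 7090 1111
1111 7090 7191 1111
1111 7090 7369 1111
1111 7369 7369 1111
1111 7369 7369 1111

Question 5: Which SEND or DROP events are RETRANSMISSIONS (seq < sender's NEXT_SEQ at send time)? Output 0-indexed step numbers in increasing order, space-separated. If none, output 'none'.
Step 0: SEND seq=1000 -> fresh
Step 1: SEND seq=7000 -> fresh
Step 2: DROP seq=7090 -> fresh
Step 3: SEND seq=7191 -> fresh
Step 4: SEND seq=7090 -> retransmit
Step 5: SEND seq=7090 -> retransmit

Answer: 4 5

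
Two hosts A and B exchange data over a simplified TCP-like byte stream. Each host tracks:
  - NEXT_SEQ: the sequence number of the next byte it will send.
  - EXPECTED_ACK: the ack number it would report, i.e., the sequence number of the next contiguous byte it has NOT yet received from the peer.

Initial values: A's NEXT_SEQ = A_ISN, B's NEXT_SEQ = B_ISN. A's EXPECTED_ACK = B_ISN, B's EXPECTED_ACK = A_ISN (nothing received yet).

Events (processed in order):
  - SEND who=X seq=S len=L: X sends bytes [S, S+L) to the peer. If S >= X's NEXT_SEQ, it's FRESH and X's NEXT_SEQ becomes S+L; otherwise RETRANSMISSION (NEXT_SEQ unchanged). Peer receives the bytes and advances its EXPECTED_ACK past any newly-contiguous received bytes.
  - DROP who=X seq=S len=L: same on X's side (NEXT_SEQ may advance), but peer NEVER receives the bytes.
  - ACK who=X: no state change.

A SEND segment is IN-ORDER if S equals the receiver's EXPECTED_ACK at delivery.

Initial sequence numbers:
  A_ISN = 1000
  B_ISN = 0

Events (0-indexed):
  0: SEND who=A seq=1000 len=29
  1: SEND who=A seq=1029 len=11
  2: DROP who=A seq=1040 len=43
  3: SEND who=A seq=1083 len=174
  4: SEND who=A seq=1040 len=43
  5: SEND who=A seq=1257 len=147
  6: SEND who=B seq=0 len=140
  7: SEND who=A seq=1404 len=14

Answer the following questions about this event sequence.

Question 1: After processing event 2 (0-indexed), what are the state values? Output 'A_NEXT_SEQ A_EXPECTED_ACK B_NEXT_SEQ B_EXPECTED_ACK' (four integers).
After event 0: A_seq=1029 A_ack=0 B_seq=0 B_ack=1029
After event 1: A_seq=1040 A_ack=0 B_seq=0 B_ack=1040
After event 2: A_seq=1083 A_ack=0 B_seq=0 B_ack=1040

1083 0 0 1040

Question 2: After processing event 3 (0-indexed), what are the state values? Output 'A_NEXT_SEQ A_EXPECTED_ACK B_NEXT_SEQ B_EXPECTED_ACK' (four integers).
After event 0: A_seq=1029 A_ack=0 B_seq=0 B_ack=1029
After event 1: A_seq=1040 A_ack=0 B_seq=0 B_ack=1040
After event 2: A_seq=1083 A_ack=0 B_seq=0 B_ack=1040
After event 3: A_seq=1257 A_ack=0 B_seq=0 B_ack=1040

1257 0 0 1040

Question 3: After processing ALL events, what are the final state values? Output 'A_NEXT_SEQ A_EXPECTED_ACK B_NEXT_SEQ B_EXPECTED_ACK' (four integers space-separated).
Answer: 1418 140 140 1418

Derivation:
After event 0: A_seq=1029 A_ack=0 B_seq=0 B_ack=1029
After event 1: A_seq=1040 A_ack=0 B_seq=0 B_ack=1040
After event 2: A_seq=1083 A_ack=0 B_seq=0 B_ack=1040
After event 3: A_seq=1257 A_ack=0 B_seq=0 B_ack=1040
After event 4: A_seq=1257 A_ack=0 B_seq=0 B_ack=1257
After event 5: A_seq=1404 A_ack=0 B_seq=0 B_ack=1404
After event 6: A_seq=1404 A_ack=140 B_seq=140 B_ack=1404
After event 7: A_seq=1418 A_ack=140 B_seq=140 B_ack=1418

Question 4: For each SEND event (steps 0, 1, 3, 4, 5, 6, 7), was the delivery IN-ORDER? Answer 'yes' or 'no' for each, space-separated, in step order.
Answer: yes yes no yes yes yes yes

Derivation:
Step 0: SEND seq=1000 -> in-order
Step 1: SEND seq=1029 -> in-order
Step 3: SEND seq=1083 -> out-of-order
Step 4: SEND seq=1040 -> in-order
Step 5: SEND seq=1257 -> in-order
Step 6: SEND seq=0 -> in-order
Step 7: SEND seq=1404 -> in-order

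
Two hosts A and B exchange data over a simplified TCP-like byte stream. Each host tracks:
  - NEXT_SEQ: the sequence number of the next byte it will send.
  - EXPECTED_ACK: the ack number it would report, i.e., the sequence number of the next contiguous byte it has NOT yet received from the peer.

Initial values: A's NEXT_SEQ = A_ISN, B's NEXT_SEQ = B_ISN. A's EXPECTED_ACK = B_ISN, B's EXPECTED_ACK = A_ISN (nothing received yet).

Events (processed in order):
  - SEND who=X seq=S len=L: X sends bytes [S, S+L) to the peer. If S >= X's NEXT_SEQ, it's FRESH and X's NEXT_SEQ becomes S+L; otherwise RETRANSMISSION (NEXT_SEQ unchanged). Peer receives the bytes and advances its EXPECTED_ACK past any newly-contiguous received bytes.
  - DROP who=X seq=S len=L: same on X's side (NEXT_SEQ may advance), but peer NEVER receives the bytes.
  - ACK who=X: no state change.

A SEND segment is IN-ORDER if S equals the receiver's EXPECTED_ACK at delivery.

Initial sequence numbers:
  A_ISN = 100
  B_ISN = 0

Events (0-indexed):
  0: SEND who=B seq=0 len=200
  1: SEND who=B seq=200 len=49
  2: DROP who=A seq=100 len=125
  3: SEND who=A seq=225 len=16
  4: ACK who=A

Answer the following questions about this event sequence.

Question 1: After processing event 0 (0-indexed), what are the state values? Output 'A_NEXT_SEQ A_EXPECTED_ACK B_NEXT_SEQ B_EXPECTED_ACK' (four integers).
After event 0: A_seq=100 A_ack=200 B_seq=200 B_ack=100

100 200 200 100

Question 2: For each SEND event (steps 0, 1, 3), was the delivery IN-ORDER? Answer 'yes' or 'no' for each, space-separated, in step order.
Step 0: SEND seq=0 -> in-order
Step 1: SEND seq=200 -> in-order
Step 3: SEND seq=225 -> out-of-order

Answer: yes yes no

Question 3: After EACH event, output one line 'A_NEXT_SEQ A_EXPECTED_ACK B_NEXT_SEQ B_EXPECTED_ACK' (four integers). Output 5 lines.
100 200 200 100
100 249 249 100
225 249 249 100
241 249 249 100
241 249 249 100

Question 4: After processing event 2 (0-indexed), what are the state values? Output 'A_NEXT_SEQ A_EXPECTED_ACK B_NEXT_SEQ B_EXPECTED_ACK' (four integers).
After event 0: A_seq=100 A_ack=200 B_seq=200 B_ack=100
After event 1: A_seq=100 A_ack=249 B_seq=249 B_ack=100
After event 2: A_seq=225 A_ack=249 B_seq=249 B_ack=100

225 249 249 100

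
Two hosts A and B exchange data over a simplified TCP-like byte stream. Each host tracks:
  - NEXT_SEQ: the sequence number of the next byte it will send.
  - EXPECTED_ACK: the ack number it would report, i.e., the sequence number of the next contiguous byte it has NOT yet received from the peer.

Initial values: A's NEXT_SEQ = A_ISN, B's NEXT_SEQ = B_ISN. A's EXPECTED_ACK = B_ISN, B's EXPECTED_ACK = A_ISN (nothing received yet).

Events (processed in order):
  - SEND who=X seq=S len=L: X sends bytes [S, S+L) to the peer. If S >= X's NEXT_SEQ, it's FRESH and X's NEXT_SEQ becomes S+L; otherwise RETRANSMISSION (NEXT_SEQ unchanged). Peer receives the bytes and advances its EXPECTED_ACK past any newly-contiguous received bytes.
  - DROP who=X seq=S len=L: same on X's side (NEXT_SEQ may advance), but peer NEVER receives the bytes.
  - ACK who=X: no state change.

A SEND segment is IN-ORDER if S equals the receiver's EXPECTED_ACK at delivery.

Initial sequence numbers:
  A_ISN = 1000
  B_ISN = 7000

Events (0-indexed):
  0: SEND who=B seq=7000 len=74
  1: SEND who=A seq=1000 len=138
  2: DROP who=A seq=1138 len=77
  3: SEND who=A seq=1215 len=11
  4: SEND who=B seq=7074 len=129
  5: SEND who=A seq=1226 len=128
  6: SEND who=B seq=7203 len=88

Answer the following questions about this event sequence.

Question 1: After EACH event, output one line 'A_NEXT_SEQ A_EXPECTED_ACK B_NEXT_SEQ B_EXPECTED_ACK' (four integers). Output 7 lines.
1000 7074 7074 1000
1138 7074 7074 1138
1215 7074 7074 1138
1226 7074 7074 1138
1226 7203 7203 1138
1354 7203 7203 1138
1354 7291 7291 1138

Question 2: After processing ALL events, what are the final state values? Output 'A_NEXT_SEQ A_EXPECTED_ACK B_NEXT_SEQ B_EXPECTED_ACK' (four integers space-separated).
Answer: 1354 7291 7291 1138

Derivation:
After event 0: A_seq=1000 A_ack=7074 B_seq=7074 B_ack=1000
After event 1: A_seq=1138 A_ack=7074 B_seq=7074 B_ack=1138
After event 2: A_seq=1215 A_ack=7074 B_seq=7074 B_ack=1138
After event 3: A_seq=1226 A_ack=7074 B_seq=7074 B_ack=1138
After event 4: A_seq=1226 A_ack=7203 B_seq=7203 B_ack=1138
After event 5: A_seq=1354 A_ack=7203 B_seq=7203 B_ack=1138
After event 6: A_seq=1354 A_ack=7291 B_seq=7291 B_ack=1138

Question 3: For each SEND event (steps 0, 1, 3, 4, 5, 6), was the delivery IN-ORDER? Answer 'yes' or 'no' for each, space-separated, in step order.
Answer: yes yes no yes no yes

Derivation:
Step 0: SEND seq=7000 -> in-order
Step 1: SEND seq=1000 -> in-order
Step 3: SEND seq=1215 -> out-of-order
Step 4: SEND seq=7074 -> in-order
Step 5: SEND seq=1226 -> out-of-order
Step 6: SEND seq=7203 -> in-order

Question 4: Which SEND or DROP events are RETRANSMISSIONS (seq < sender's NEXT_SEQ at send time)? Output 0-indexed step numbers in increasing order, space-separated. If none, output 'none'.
Step 0: SEND seq=7000 -> fresh
Step 1: SEND seq=1000 -> fresh
Step 2: DROP seq=1138 -> fresh
Step 3: SEND seq=1215 -> fresh
Step 4: SEND seq=7074 -> fresh
Step 5: SEND seq=1226 -> fresh
Step 6: SEND seq=7203 -> fresh

Answer: none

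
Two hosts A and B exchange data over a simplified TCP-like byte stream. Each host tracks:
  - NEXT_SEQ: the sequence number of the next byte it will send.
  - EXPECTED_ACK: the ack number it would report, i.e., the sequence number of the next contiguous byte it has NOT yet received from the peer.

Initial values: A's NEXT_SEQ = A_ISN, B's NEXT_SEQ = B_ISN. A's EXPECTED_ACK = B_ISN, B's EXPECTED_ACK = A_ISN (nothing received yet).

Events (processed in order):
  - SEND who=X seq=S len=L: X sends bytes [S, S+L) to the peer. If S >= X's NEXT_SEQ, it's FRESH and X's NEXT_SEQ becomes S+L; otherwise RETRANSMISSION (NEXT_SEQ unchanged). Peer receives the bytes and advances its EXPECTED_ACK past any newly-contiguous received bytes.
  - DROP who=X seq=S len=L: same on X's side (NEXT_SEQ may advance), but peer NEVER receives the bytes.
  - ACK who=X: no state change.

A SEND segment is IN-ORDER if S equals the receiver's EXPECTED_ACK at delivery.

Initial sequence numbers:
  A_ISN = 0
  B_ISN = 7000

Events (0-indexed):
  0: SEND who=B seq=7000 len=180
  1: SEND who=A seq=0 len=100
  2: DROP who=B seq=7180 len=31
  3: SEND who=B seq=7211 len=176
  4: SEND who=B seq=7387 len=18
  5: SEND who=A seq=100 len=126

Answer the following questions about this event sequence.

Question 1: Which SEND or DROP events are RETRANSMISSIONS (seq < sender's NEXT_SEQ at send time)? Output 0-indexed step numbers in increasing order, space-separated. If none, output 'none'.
Step 0: SEND seq=7000 -> fresh
Step 1: SEND seq=0 -> fresh
Step 2: DROP seq=7180 -> fresh
Step 3: SEND seq=7211 -> fresh
Step 4: SEND seq=7387 -> fresh
Step 5: SEND seq=100 -> fresh

Answer: none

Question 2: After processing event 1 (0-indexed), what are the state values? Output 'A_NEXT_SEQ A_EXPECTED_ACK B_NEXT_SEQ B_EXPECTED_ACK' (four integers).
After event 0: A_seq=0 A_ack=7180 B_seq=7180 B_ack=0
After event 1: A_seq=100 A_ack=7180 B_seq=7180 B_ack=100

100 7180 7180 100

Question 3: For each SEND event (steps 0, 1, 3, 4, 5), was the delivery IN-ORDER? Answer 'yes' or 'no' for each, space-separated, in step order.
Answer: yes yes no no yes

Derivation:
Step 0: SEND seq=7000 -> in-order
Step 1: SEND seq=0 -> in-order
Step 3: SEND seq=7211 -> out-of-order
Step 4: SEND seq=7387 -> out-of-order
Step 5: SEND seq=100 -> in-order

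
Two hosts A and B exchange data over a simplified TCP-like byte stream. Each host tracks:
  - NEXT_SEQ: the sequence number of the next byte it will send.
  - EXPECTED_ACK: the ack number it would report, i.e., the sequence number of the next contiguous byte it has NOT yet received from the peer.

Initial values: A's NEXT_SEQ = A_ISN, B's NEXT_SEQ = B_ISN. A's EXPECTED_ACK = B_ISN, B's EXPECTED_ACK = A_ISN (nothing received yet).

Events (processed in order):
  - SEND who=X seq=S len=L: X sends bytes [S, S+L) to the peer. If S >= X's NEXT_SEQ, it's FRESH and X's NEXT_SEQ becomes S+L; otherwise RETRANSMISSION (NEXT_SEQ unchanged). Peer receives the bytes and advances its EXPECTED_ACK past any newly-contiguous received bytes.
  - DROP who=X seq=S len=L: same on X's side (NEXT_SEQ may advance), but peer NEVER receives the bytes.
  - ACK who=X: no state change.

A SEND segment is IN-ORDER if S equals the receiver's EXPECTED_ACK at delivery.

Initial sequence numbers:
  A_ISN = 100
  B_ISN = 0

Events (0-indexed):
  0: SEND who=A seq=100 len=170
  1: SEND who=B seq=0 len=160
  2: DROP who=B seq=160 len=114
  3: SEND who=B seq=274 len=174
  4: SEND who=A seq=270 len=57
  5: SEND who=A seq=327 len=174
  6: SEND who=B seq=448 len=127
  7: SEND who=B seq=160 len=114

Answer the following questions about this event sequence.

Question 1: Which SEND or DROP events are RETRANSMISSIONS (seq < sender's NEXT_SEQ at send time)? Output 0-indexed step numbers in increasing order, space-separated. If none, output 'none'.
Step 0: SEND seq=100 -> fresh
Step 1: SEND seq=0 -> fresh
Step 2: DROP seq=160 -> fresh
Step 3: SEND seq=274 -> fresh
Step 4: SEND seq=270 -> fresh
Step 5: SEND seq=327 -> fresh
Step 6: SEND seq=448 -> fresh
Step 7: SEND seq=160 -> retransmit

Answer: 7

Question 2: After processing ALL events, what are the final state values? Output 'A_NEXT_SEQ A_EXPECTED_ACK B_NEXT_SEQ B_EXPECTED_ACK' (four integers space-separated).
After event 0: A_seq=270 A_ack=0 B_seq=0 B_ack=270
After event 1: A_seq=270 A_ack=160 B_seq=160 B_ack=270
After event 2: A_seq=270 A_ack=160 B_seq=274 B_ack=270
After event 3: A_seq=270 A_ack=160 B_seq=448 B_ack=270
After event 4: A_seq=327 A_ack=160 B_seq=448 B_ack=327
After event 5: A_seq=501 A_ack=160 B_seq=448 B_ack=501
After event 6: A_seq=501 A_ack=160 B_seq=575 B_ack=501
After event 7: A_seq=501 A_ack=575 B_seq=575 B_ack=501

Answer: 501 575 575 501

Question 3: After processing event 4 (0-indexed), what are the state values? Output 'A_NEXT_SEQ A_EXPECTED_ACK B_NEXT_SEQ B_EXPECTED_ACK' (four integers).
After event 0: A_seq=270 A_ack=0 B_seq=0 B_ack=270
After event 1: A_seq=270 A_ack=160 B_seq=160 B_ack=270
After event 2: A_seq=270 A_ack=160 B_seq=274 B_ack=270
After event 3: A_seq=270 A_ack=160 B_seq=448 B_ack=270
After event 4: A_seq=327 A_ack=160 B_seq=448 B_ack=327

327 160 448 327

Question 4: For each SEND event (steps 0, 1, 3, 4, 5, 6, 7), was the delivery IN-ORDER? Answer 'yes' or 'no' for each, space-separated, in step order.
Answer: yes yes no yes yes no yes

Derivation:
Step 0: SEND seq=100 -> in-order
Step 1: SEND seq=0 -> in-order
Step 3: SEND seq=274 -> out-of-order
Step 4: SEND seq=270 -> in-order
Step 5: SEND seq=327 -> in-order
Step 6: SEND seq=448 -> out-of-order
Step 7: SEND seq=160 -> in-order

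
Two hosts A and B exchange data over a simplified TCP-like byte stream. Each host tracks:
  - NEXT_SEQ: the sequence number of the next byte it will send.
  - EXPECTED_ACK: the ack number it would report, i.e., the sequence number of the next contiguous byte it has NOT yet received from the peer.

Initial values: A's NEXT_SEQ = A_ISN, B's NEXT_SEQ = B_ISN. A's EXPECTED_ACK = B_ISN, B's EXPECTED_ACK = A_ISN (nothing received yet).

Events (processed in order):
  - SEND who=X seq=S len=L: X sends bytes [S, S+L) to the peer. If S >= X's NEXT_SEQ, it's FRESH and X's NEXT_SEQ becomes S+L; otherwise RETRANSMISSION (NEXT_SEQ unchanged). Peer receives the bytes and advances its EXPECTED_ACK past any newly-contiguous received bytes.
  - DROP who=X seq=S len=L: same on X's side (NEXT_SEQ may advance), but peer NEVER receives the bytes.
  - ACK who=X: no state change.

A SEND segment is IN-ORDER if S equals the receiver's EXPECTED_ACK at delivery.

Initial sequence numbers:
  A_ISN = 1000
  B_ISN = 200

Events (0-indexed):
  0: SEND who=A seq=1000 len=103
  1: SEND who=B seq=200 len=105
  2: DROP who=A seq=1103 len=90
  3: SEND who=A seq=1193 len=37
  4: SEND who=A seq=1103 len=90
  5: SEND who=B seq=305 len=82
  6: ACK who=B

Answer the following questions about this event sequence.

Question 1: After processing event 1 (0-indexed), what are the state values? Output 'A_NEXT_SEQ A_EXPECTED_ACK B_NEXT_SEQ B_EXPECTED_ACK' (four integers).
After event 0: A_seq=1103 A_ack=200 B_seq=200 B_ack=1103
After event 1: A_seq=1103 A_ack=305 B_seq=305 B_ack=1103

1103 305 305 1103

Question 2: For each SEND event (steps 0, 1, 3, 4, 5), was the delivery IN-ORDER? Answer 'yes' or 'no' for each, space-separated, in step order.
Answer: yes yes no yes yes

Derivation:
Step 0: SEND seq=1000 -> in-order
Step 1: SEND seq=200 -> in-order
Step 3: SEND seq=1193 -> out-of-order
Step 4: SEND seq=1103 -> in-order
Step 5: SEND seq=305 -> in-order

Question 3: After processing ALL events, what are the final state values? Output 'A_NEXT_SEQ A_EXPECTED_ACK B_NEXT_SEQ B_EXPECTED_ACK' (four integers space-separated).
After event 0: A_seq=1103 A_ack=200 B_seq=200 B_ack=1103
After event 1: A_seq=1103 A_ack=305 B_seq=305 B_ack=1103
After event 2: A_seq=1193 A_ack=305 B_seq=305 B_ack=1103
After event 3: A_seq=1230 A_ack=305 B_seq=305 B_ack=1103
After event 4: A_seq=1230 A_ack=305 B_seq=305 B_ack=1230
After event 5: A_seq=1230 A_ack=387 B_seq=387 B_ack=1230
After event 6: A_seq=1230 A_ack=387 B_seq=387 B_ack=1230

Answer: 1230 387 387 1230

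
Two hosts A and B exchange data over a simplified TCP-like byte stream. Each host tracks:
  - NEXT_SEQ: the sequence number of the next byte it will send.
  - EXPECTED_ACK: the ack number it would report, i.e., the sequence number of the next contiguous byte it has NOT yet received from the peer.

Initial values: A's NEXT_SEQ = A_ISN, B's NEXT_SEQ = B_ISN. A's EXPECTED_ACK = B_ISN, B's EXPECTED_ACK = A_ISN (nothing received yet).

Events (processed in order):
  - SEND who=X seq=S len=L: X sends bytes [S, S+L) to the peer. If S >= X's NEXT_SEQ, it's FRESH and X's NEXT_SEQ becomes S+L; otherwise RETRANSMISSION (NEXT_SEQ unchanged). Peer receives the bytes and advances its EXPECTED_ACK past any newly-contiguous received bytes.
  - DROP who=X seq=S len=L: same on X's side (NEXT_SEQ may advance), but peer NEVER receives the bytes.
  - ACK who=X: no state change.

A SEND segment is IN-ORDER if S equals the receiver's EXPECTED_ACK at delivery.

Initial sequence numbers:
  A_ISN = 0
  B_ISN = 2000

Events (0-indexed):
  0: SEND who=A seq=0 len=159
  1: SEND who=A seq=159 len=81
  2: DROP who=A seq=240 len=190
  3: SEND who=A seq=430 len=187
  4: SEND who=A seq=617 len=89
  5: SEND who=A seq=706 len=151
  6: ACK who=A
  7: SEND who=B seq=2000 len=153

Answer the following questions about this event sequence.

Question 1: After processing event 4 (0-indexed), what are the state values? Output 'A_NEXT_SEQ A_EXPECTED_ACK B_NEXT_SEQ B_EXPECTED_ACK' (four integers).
After event 0: A_seq=159 A_ack=2000 B_seq=2000 B_ack=159
After event 1: A_seq=240 A_ack=2000 B_seq=2000 B_ack=240
After event 2: A_seq=430 A_ack=2000 B_seq=2000 B_ack=240
After event 3: A_seq=617 A_ack=2000 B_seq=2000 B_ack=240
After event 4: A_seq=706 A_ack=2000 B_seq=2000 B_ack=240

706 2000 2000 240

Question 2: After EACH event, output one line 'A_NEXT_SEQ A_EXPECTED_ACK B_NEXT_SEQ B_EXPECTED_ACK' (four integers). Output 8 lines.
159 2000 2000 159
240 2000 2000 240
430 2000 2000 240
617 2000 2000 240
706 2000 2000 240
857 2000 2000 240
857 2000 2000 240
857 2153 2153 240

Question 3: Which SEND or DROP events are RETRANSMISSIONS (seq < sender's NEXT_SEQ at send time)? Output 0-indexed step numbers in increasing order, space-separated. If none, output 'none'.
Step 0: SEND seq=0 -> fresh
Step 1: SEND seq=159 -> fresh
Step 2: DROP seq=240 -> fresh
Step 3: SEND seq=430 -> fresh
Step 4: SEND seq=617 -> fresh
Step 5: SEND seq=706 -> fresh
Step 7: SEND seq=2000 -> fresh

Answer: none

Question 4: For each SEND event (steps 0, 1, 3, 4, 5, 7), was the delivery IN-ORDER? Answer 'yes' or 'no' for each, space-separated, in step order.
Step 0: SEND seq=0 -> in-order
Step 1: SEND seq=159 -> in-order
Step 3: SEND seq=430 -> out-of-order
Step 4: SEND seq=617 -> out-of-order
Step 5: SEND seq=706 -> out-of-order
Step 7: SEND seq=2000 -> in-order

Answer: yes yes no no no yes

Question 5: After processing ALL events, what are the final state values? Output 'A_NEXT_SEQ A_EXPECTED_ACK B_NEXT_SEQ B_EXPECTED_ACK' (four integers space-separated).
Answer: 857 2153 2153 240

Derivation:
After event 0: A_seq=159 A_ack=2000 B_seq=2000 B_ack=159
After event 1: A_seq=240 A_ack=2000 B_seq=2000 B_ack=240
After event 2: A_seq=430 A_ack=2000 B_seq=2000 B_ack=240
After event 3: A_seq=617 A_ack=2000 B_seq=2000 B_ack=240
After event 4: A_seq=706 A_ack=2000 B_seq=2000 B_ack=240
After event 5: A_seq=857 A_ack=2000 B_seq=2000 B_ack=240
After event 6: A_seq=857 A_ack=2000 B_seq=2000 B_ack=240
After event 7: A_seq=857 A_ack=2153 B_seq=2153 B_ack=240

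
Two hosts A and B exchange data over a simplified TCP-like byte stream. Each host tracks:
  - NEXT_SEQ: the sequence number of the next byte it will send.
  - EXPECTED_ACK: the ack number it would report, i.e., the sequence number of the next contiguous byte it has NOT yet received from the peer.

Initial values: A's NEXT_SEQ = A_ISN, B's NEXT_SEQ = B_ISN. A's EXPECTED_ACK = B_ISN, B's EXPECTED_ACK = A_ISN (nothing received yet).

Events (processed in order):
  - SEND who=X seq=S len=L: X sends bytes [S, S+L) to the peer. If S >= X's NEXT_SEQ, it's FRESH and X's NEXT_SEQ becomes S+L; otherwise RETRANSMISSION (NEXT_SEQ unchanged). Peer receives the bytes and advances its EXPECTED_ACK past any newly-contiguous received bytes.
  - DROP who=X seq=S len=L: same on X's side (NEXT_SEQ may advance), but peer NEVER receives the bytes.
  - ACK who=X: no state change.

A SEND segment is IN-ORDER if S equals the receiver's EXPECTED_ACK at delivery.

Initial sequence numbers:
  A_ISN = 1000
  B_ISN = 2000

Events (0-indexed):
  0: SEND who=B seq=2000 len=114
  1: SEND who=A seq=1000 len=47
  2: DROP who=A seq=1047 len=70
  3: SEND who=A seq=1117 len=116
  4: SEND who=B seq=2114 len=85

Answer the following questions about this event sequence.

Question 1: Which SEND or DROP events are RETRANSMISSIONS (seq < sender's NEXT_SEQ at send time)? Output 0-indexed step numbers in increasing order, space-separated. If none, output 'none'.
Step 0: SEND seq=2000 -> fresh
Step 1: SEND seq=1000 -> fresh
Step 2: DROP seq=1047 -> fresh
Step 3: SEND seq=1117 -> fresh
Step 4: SEND seq=2114 -> fresh

Answer: none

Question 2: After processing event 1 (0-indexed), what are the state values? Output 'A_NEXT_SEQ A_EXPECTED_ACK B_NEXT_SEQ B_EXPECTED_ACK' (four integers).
After event 0: A_seq=1000 A_ack=2114 B_seq=2114 B_ack=1000
After event 1: A_seq=1047 A_ack=2114 B_seq=2114 B_ack=1047

1047 2114 2114 1047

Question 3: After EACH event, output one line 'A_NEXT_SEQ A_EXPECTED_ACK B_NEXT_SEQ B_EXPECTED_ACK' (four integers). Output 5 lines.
1000 2114 2114 1000
1047 2114 2114 1047
1117 2114 2114 1047
1233 2114 2114 1047
1233 2199 2199 1047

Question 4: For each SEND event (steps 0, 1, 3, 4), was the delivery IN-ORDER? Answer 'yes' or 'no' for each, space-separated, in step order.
Step 0: SEND seq=2000 -> in-order
Step 1: SEND seq=1000 -> in-order
Step 3: SEND seq=1117 -> out-of-order
Step 4: SEND seq=2114 -> in-order

Answer: yes yes no yes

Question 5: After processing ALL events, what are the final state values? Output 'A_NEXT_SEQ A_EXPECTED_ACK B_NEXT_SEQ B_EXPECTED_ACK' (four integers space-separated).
After event 0: A_seq=1000 A_ack=2114 B_seq=2114 B_ack=1000
After event 1: A_seq=1047 A_ack=2114 B_seq=2114 B_ack=1047
After event 2: A_seq=1117 A_ack=2114 B_seq=2114 B_ack=1047
After event 3: A_seq=1233 A_ack=2114 B_seq=2114 B_ack=1047
After event 4: A_seq=1233 A_ack=2199 B_seq=2199 B_ack=1047

Answer: 1233 2199 2199 1047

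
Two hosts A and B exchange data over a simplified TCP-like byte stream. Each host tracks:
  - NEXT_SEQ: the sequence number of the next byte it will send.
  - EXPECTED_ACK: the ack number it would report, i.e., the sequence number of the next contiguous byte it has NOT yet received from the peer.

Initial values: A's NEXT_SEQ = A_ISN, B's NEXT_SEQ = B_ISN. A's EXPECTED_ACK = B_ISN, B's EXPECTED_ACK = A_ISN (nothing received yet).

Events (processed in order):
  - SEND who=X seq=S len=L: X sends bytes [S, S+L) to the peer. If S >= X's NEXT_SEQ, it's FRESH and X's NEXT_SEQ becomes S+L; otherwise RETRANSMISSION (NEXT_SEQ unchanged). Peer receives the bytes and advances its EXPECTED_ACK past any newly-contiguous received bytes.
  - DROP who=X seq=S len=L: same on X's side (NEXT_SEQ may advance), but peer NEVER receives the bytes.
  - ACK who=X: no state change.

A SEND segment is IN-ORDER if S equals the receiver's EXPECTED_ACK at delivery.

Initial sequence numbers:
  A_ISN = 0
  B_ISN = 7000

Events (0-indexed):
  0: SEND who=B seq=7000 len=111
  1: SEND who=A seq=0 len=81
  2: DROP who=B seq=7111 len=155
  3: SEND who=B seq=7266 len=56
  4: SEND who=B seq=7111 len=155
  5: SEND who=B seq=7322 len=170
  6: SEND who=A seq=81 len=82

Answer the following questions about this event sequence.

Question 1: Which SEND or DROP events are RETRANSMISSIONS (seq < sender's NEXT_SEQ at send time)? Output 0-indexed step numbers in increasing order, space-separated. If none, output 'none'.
Step 0: SEND seq=7000 -> fresh
Step 1: SEND seq=0 -> fresh
Step 2: DROP seq=7111 -> fresh
Step 3: SEND seq=7266 -> fresh
Step 4: SEND seq=7111 -> retransmit
Step 5: SEND seq=7322 -> fresh
Step 6: SEND seq=81 -> fresh

Answer: 4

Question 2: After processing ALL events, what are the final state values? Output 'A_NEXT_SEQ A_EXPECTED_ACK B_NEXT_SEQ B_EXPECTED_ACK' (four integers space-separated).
Answer: 163 7492 7492 163

Derivation:
After event 0: A_seq=0 A_ack=7111 B_seq=7111 B_ack=0
After event 1: A_seq=81 A_ack=7111 B_seq=7111 B_ack=81
After event 2: A_seq=81 A_ack=7111 B_seq=7266 B_ack=81
After event 3: A_seq=81 A_ack=7111 B_seq=7322 B_ack=81
After event 4: A_seq=81 A_ack=7322 B_seq=7322 B_ack=81
After event 5: A_seq=81 A_ack=7492 B_seq=7492 B_ack=81
After event 6: A_seq=163 A_ack=7492 B_seq=7492 B_ack=163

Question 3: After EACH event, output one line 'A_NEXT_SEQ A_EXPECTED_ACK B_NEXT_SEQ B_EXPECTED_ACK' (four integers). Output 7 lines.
0 7111 7111 0
81 7111 7111 81
81 7111 7266 81
81 7111 7322 81
81 7322 7322 81
81 7492 7492 81
163 7492 7492 163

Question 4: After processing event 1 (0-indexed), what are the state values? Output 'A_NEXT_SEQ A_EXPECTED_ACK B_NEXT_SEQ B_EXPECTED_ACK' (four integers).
After event 0: A_seq=0 A_ack=7111 B_seq=7111 B_ack=0
After event 1: A_seq=81 A_ack=7111 B_seq=7111 B_ack=81

81 7111 7111 81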